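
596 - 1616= -1020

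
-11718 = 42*(  -  279)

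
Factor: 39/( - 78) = - 2^( - 1 )= -1/2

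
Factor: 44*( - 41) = -2^2 * 11^1*41^1 = -  1804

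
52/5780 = 13/1445= 0.01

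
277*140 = 38780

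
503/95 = 503/95 = 5.29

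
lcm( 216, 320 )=8640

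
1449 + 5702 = 7151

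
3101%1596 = 1505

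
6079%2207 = 1665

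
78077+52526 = 130603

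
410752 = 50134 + 360618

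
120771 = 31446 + 89325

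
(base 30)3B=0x65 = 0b1100101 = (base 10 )101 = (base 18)5b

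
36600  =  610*60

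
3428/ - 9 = -3428/9 = - 380.89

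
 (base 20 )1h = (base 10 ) 37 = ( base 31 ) 16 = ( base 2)100101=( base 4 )211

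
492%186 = 120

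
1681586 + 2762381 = 4443967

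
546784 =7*78112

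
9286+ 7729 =17015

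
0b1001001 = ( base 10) 73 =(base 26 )2L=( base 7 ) 133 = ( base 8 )111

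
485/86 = 5 + 55/86= 5.64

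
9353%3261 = 2831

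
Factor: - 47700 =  - 2^2 * 3^2*5^2*53^1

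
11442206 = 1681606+9760600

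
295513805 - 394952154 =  - 99438349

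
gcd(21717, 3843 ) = 9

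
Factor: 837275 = 5^2*107^1*313^1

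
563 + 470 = 1033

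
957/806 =1  +  151/806 = 1.19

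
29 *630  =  18270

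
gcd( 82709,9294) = 1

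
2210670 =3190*693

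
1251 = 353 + 898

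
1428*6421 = 9169188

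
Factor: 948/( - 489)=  - 2^2*79^1*163^(-1 ) = -  316/163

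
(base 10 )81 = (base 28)2p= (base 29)2n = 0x51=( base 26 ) 33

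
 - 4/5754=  - 1 + 2875/2877 = - 0.00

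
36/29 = 36/29 = 1.24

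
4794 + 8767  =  13561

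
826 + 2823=3649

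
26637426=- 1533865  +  28171291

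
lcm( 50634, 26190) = 759510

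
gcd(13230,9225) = 45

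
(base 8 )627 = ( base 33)cb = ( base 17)16g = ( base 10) 407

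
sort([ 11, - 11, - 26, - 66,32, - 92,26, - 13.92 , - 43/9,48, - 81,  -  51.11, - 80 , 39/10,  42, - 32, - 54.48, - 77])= [- 92, - 81, - 80, - 77, - 66,-54.48 , - 51.11, - 32, - 26,-13.92 , - 11 ,-43/9,39/10,11,26,32 , 42, 48]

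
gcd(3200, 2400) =800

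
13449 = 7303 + 6146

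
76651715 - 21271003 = 55380712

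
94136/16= 11767/2=5883.50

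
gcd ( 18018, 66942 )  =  18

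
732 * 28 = 20496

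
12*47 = 564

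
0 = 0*93126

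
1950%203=123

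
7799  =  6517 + 1282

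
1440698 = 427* 3374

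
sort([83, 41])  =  [ 41,83] 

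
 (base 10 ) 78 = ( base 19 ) 42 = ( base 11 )71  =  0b1001110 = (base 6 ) 210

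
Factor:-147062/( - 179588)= 529/646 = 2^( - 1)*17^( - 1)*19^( - 1 )*23^2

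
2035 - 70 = 1965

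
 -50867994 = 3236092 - 54104086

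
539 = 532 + 7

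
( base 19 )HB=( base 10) 334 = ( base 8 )516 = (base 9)411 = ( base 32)ae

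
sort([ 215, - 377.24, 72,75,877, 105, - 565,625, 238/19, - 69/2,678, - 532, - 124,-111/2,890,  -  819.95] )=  [  -  819.95 , - 565, - 532, - 377.24, - 124 , - 111/2, - 69/2, 238/19,72, 75,105, 215,625,678,877,890 ] 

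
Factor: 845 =5^1 * 13^2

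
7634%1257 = 92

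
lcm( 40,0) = 0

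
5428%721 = 381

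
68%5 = 3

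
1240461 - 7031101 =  - 5790640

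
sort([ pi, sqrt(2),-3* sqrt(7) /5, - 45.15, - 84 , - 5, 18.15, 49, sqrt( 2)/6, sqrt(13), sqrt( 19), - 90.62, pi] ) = [ - 90.62, - 84 , - 45.15, - 5 ,- 3*sqrt(7 )/5, sqrt( 2) /6,sqrt(2), pi,pi, sqrt(13 ),sqrt( 19), 18.15,  49]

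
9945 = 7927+2018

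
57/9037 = 57/9037 = 0.01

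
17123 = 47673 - 30550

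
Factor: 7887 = 3^1*11^1*239^1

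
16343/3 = 5447 + 2/3 = 5447.67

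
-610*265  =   - 161650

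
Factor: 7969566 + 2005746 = 2^4*3^4*43^1*179^1=9975312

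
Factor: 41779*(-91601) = -41^1* 139^1*659^1*1019^1 = -  3826998179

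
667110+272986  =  940096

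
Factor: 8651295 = 3^2*5^1 * 192251^1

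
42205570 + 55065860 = 97271430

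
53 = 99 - 46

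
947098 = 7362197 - 6415099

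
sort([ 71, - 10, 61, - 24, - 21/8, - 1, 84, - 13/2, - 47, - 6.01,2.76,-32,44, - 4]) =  [ - 47, - 32, - 24, - 10, - 13/2, - 6.01, - 4, - 21/8, - 1,2.76,44,  61,71, 84]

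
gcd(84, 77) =7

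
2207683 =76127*29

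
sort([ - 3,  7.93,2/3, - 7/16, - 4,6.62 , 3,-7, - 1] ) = [ - 7,-4, - 3, - 1, - 7/16,2/3,  3, 6.62,7.93]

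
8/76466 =4/38233=0.00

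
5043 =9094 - 4051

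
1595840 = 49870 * 32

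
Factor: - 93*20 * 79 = -2^2*3^1*5^1*31^1 * 79^1 =-146940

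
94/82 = 1+6/41  =  1.15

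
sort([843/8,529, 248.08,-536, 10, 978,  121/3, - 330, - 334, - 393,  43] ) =[-536,  -  393,-334, - 330,10,121/3, 43,843/8, 248.08,529,978 ]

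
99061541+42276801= 141338342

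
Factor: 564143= 163^1*3461^1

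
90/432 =5/24 = 0.21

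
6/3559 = 6/3559 = 0.00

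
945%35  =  0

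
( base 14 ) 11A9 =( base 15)dae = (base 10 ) 3089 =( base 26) 4el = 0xC11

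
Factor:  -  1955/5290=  - 17/46=-  2^( - 1 )*17^1* 23^( - 1 ) 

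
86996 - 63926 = 23070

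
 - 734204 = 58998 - 793202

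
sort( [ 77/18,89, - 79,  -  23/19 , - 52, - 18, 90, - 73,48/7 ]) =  [-79 ,-73,-52, - 18, - 23/19,77/18,48/7, 89, 90]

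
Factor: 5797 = 11^1*17^1*31^1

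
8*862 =6896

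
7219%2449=2321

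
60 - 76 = - 16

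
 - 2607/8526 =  - 869/2842 = - 0.31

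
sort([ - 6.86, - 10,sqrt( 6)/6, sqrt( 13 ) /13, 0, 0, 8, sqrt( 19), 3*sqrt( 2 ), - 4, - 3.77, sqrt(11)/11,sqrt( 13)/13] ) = [-10, -6.86, - 4, - 3.77, 0, 0, sqrt(13) /13,sqrt( 13) /13,sqrt ( 11)/11, sqrt(6)/6, 3*sqrt(2),sqrt( 19), 8]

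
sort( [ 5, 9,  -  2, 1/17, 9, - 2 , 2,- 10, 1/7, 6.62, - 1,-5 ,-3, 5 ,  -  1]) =[ - 10,-5,  -  3,  -  2, - 2, - 1, - 1, 1/17,  1/7, 2, 5, 5, 6.62, 9 , 9]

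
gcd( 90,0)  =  90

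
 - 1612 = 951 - 2563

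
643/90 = 7 + 13/90 = 7.14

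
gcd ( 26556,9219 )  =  3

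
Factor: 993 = 3^1  *331^1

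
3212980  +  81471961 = 84684941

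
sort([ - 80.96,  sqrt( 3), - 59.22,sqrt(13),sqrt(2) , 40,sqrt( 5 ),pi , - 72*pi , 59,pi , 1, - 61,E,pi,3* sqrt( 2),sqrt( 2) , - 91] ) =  [ - 72*pi , - 91,-80.96, - 61, - 59.22,1 , sqrt(2 ),  sqrt( 2) , sqrt(3 ) , sqrt(5), E, pi , pi,  pi , sqrt(13),3*sqrt(2), 40,59]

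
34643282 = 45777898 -11134616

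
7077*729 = 5159133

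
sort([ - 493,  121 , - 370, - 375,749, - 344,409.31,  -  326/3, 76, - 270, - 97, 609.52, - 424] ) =[ - 493, - 424,-375, - 370, - 344, - 270, - 326/3 , - 97, 76,  121,409.31, 609.52,749 ]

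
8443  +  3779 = 12222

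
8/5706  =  4/2853 = 0.00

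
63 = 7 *9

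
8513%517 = 241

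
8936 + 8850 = 17786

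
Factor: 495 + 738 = 1233 = 3^2*137^1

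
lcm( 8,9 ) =72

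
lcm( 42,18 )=126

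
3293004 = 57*57772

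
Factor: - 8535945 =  - 3^1 * 5^1*11^2*4703^1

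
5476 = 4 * 1369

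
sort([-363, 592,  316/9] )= [-363, 316/9, 592]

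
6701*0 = 0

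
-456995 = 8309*(-55)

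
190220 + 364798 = 555018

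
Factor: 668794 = 2^1*7^1 * 23^1*31^1*67^1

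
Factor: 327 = 3^1*109^1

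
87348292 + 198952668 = 286300960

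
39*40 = 1560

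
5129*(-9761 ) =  - 50064169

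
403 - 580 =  - 177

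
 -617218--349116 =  - 268102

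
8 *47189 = 377512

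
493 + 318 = 811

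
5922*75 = 444150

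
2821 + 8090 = 10911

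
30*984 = 29520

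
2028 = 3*676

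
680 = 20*34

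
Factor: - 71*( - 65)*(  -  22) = -2^1*5^1*11^1*13^1*71^1 =- 101530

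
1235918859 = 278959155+956959704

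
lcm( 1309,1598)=123046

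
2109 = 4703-2594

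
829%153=64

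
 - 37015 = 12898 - 49913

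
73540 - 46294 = 27246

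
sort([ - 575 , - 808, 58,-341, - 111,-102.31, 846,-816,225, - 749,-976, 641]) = [ - 976, - 816, - 808,-749 , - 575,  -  341, - 111, - 102.31, 58, 225,641,846 ] 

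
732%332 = 68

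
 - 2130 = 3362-5492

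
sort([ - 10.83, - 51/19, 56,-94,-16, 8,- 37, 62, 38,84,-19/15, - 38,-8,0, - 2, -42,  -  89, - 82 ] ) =[ - 94 ,  -  89, - 82, -42, - 38, - 37, - 16, - 10.83,-8,-51/19,  -  2, - 19/15 , 0,8, 38, 56,62, 84]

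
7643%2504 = 131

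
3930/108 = 655/18 = 36.39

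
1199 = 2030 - 831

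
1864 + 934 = 2798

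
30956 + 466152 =497108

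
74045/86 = 860+85/86 =860.99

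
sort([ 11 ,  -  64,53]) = [  -  64 , 11,53] 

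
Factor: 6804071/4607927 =19^1*47^( - 1)*98041^ ( - 1 )* 358109^1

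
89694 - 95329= - 5635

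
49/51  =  49/51= 0.96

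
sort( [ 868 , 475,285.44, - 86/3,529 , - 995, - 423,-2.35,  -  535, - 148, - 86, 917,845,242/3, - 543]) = [-995, - 543,-535,-423, - 148  , - 86,- 86/3,-2.35 , 242/3,285.44,  475,529, 845,868,917]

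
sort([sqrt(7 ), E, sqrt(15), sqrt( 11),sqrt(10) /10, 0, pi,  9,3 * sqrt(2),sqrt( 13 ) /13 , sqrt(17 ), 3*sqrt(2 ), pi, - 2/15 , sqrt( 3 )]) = [ - 2/15,0, sqrt(13)/13, sqrt( 10)/10, sqrt(3), sqrt(7 ),E, pi,pi, sqrt(11 ), sqrt(15), sqrt (17), 3*sqrt( 2) , 3*sqrt(2 ),9] 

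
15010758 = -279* ( - 53802) 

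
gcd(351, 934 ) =1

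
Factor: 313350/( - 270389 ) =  - 2^1* 3^1*5^2*7^( - 1)*19^( - 2) * 107^( -1)*2089^1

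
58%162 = 58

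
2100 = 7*300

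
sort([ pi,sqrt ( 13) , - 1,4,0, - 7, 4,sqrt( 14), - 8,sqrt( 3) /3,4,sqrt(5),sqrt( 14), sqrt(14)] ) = [ - 8, - 7, - 1,0,sqrt( 3) /3,sqrt( 5),pi,  sqrt(13),sqrt(14),  sqrt( 14 ),sqrt ( 14), 4, 4,4] 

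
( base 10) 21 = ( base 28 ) l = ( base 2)10101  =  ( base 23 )l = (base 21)10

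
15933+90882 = 106815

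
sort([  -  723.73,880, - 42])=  [ -723.73, - 42 , 880] 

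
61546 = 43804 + 17742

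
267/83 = 3 + 18/83 = 3.22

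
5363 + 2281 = 7644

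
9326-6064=3262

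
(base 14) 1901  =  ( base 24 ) 7JL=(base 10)4509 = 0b1000110011101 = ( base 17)FA4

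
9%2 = 1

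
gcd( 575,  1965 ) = 5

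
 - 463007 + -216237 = - 679244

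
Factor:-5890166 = - 2^1*1033^1*2851^1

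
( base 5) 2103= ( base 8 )426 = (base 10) 278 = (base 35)7X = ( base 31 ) 8u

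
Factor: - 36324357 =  - 3^1* 2713^1*4463^1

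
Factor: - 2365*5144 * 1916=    - 2^5*5^1*11^1*43^1 * 479^1*643^1 = - 23309212960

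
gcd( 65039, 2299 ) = 1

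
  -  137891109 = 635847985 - 773739094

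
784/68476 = 196/17119 =0.01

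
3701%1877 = 1824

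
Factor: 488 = 2^3*61^1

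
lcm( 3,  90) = 90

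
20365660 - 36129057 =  - 15763397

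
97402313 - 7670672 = 89731641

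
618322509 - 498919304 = 119403205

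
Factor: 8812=2^2*2203^1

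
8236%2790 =2656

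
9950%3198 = 356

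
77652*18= 1397736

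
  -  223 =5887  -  6110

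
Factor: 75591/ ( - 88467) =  - 3^1*227^1*797^(-1 )=- 681/797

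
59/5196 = 59/5196 = 0.01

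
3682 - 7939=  - 4257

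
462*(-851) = - 393162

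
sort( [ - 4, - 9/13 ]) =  [ - 4, - 9/13 ]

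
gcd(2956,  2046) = 2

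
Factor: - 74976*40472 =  - 2^8 *3^1*11^1*71^1*5059^1 = - 3034428672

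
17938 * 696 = 12484848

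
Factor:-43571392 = - 2^6*680803^1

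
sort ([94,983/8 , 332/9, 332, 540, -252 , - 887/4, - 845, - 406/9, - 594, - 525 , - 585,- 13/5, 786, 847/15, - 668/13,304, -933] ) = [ - 933,-845, -594,- 585, - 525, - 252 , -887/4, - 668/13 , - 406/9, - 13/5,  332/9, 847/15, 94,983/8 , 304, 332, 540, 786] 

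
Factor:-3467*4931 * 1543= - 26378783911=- 1543^1*3467^1*4931^1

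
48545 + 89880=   138425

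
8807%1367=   605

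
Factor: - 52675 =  - 5^2*  7^2*43^1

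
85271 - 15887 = 69384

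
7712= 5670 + 2042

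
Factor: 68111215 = 5^1 * 1171^1* 11633^1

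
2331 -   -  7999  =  10330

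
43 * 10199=438557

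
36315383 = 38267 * 949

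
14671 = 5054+9617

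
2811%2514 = 297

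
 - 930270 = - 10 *93027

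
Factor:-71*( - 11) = 11^1*71^1 = 781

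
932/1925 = 932/1925=0.48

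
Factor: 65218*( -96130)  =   - 6269406340=- 2^2*5^1*9613^1 * 32609^1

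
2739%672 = 51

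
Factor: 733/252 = 2^(-2 )*3^(-2 )*7^(-1)*733^1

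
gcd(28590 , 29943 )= 3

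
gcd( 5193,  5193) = 5193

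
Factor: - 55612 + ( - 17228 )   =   - 2^3*3^1*5^1*  607^1 = - 72840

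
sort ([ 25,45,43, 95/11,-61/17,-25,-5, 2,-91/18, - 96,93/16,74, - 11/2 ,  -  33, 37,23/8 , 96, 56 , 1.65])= [ - 96, - 33, - 25, - 11/2, -91/18, - 5,-61/17, 1.65, 2, 23/8,93/16, 95/11,25, 37, 43,45, 56, 74,96]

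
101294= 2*50647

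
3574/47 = 3574/47 = 76.04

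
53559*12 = 642708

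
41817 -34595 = 7222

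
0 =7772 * 0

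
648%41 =33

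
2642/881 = 2642/881 = 3.00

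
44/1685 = 44/1685 = 0.03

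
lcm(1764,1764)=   1764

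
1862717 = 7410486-5547769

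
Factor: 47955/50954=2^ ( - 1 )*3^1*5^1*23^1* 73^( -1 )*139^1*349^( - 1)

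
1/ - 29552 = - 1  +  29551/29552 = -0.00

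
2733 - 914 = 1819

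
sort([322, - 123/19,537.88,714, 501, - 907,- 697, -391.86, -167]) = [- 907,-697,  -  391.86, - 167,-123/19, 322,501,537.88,714 ] 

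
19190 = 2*9595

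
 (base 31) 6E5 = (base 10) 6205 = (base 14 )2393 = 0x183D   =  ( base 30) 6QP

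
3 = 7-4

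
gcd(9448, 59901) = 1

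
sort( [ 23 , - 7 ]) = [ - 7,23]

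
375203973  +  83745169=458949142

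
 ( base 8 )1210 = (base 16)288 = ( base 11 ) 53a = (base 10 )648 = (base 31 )ks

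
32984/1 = 32984  =  32984.00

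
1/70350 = 1/70350=0.00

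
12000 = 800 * 15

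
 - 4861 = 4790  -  9651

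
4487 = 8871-4384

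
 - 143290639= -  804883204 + 661592565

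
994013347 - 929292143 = 64721204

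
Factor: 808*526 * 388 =164903104=2^6*97^1*101^1*263^1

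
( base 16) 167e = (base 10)5758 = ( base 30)6BS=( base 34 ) 4XC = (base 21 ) D14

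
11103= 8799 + 2304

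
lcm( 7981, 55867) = 55867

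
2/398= 1/199 =0.01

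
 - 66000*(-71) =4686000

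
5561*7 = 38927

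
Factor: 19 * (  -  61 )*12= - 13908 = - 2^2*3^1* 19^1*61^1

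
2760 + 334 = 3094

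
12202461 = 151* 80811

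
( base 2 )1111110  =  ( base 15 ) 86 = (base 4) 1332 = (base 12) A6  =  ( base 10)126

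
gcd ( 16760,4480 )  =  40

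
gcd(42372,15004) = 44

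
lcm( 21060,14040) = 42120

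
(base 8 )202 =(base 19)6g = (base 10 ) 130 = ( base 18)74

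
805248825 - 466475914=338772911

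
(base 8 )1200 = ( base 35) ia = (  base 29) m2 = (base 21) 19A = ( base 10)640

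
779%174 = 83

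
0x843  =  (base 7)6111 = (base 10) 2115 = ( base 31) 267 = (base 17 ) 757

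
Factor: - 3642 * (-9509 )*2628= 91012312584 = 2^3*3^3*37^1 * 73^1*257^1*607^1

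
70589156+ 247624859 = 318214015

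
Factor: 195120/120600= 2^1 * 5^( - 1 )*67^( -1 ) * 271^1 = 542/335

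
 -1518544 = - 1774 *856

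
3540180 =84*42145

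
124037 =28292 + 95745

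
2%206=2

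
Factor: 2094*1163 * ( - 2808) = - 2^4*3^4* 13^1*349^1*1163^1 = - 6838384176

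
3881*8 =31048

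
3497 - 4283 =-786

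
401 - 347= 54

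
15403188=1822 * 8454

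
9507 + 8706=18213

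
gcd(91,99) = 1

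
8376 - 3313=5063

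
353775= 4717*75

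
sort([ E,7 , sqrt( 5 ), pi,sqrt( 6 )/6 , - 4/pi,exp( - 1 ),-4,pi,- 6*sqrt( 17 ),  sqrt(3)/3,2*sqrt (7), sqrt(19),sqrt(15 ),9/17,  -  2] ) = [ - 6 * sqrt ( 17),  -  4,  -  2 ,-4/pi, exp(-1 ),  sqrt(6) /6,9/17, sqrt( 3 ) /3,sqrt( 5 ),  E,pi,pi,sqrt( 15 ),sqrt( 19 ) , 2*sqrt(7),  7]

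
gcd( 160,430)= 10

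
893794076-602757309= 291036767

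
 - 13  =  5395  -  5408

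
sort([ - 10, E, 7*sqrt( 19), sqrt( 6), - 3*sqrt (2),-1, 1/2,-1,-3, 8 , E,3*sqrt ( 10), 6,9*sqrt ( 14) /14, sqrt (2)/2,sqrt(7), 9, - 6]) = [  -  10, - 6,  -  3*sqrt( 2), - 3 ,-1,  -  1, 1/2, sqrt( 2 ) /2 , 9 * sqrt (14) /14,sqrt( 6),  sqrt( 7 ), E, E, 6, 8,9, 3 * sqrt(10 ),  7*sqrt( 19)]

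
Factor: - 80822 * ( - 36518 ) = 2951457796 = 2^2*7^1 * 19^1*23^1 * 31^2 * 251^1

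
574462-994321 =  - 419859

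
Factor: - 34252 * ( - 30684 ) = 2^4*3^1 *2557^1*8563^1 = 1050988368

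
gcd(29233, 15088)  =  943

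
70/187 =70/187 = 0.37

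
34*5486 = 186524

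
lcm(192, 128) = 384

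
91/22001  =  13/3143= 0.00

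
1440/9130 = 144/913=0.16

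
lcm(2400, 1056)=26400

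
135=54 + 81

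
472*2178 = 1028016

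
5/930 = 1/186 = 0.01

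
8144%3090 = 1964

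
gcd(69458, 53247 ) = 1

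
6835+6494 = 13329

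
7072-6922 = 150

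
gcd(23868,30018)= 6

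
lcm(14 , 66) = 462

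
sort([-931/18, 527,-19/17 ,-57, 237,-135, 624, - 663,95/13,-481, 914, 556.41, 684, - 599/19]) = [-663, - 481, - 135,-57, - 931/18,-599/19, - 19/17, 95/13, 237, 527, 556.41,624, 684, 914]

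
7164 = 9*796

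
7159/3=2386 + 1/3= 2386.33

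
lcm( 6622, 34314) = 377454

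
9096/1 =9096 = 9096.00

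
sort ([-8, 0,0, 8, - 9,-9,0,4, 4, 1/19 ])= [ - 9, - 9, - 8 , 0, 0,0,1/19,  4,4, 8 ]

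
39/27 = 1 + 4/9 = 1.44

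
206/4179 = 206/4179=0.05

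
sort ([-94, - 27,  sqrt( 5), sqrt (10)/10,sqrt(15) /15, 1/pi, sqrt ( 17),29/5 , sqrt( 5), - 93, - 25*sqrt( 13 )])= [ - 94, - 93,-25* sqrt(13 ),  -  27,sqrt( 15 ) /15, sqrt(10) /10, 1/pi,sqrt( 5 ),sqrt(5), sqrt( 17),29/5] 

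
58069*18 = 1045242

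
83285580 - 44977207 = 38308373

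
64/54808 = 8/6851 = 0.00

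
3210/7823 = 3210/7823 = 0.41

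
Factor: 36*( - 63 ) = -2268 = -2^2*3^4 * 7^1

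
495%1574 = 495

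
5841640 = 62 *94220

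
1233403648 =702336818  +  531066830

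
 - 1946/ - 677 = 1946/677   =  2.87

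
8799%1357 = 657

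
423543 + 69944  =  493487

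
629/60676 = 629/60676  =  0.01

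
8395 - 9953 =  - 1558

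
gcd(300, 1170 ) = 30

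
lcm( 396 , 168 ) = 5544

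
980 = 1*980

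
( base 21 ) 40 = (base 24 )3c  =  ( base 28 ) 30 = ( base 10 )84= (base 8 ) 124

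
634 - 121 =513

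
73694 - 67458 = 6236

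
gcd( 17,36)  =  1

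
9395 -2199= 7196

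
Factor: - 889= -7^1* 127^1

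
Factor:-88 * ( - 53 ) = 2^3*11^1*53^1= 4664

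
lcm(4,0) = 0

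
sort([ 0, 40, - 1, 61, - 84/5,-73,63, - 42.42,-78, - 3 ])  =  [ - 78, - 73,-42.42,  -  84/5, - 3, - 1, 0, 40, 61 , 63 ]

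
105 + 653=758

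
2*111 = 222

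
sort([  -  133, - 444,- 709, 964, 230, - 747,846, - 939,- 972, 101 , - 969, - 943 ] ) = [ - 972, - 969, - 943, - 939, - 747, - 709  , -444, - 133,101, 230,  846,964 ] 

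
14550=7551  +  6999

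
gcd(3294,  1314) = 18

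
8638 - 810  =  7828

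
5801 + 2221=8022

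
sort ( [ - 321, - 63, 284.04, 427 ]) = [ - 321, - 63, 284.04,  427]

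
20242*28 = 566776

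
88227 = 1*88227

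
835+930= 1765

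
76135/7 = 76135/7 = 10876.43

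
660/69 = 9+13/23 = 9.57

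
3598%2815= 783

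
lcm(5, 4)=20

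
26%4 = 2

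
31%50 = 31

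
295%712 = 295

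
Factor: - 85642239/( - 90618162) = 2^(-1)*47^(-1) * 321341^(-1)*28547413^1 = 28547413/30206054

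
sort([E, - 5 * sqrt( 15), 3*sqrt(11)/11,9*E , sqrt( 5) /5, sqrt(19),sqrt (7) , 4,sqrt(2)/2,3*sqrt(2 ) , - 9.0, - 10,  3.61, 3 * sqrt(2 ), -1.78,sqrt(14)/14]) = [ - 5*sqrt( 15 ), - 10, - 9.0, - 1.78, sqrt( 14)/14, sqrt( 5) /5,sqrt ( 2) /2, 3*sqrt( 11 ) /11,sqrt( 7), E,3.61, 4,3*sqrt(2), 3*sqrt( 2) , sqrt(19),9*E ]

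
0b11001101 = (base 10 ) 205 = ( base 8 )315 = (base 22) 97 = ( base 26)7N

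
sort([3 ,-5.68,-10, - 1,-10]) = [  -  10,-10, - 5.68, - 1 , 3]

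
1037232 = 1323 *784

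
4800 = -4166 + 8966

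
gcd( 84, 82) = 2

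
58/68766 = 29/34383 = 0.00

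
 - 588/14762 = - 294/7381  =  - 0.04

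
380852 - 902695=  - 521843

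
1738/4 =869/2 = 434.50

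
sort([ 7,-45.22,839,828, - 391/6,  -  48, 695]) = [-391/6,-48, - 45.22,7, 695 , 828, 839]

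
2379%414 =309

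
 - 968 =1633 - 2601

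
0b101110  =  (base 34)1c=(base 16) 2e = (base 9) 51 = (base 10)46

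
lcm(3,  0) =0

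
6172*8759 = 54060548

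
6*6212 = 37272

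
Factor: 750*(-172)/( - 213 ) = 43000/71 = 2^3*5^3 * 43^1*71^ (-1)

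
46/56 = 23/28 = 0.82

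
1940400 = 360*5390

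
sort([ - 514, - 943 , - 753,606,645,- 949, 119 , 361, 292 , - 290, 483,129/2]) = [ - 949, - 943 , - 753, - 514 ,  -  290, 129/2 , 119, 292,  361, 483,  606,645]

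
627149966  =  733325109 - 106175143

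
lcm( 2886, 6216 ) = 80808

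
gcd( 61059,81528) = 3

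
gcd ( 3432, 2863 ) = 1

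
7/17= 7/17 = 0.41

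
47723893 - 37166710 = 10557183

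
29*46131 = 1337799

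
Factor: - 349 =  - 349^1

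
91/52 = 1+ 3/4 = 1.75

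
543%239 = 65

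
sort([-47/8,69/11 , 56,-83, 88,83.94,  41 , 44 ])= [ - 83 ,-47/8,69/11,41,44,56,83.94,88] 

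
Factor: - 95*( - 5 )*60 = 2^2*3^1 * 5^3 *19^1  =  28500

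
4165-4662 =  - 497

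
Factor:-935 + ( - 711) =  - 2^1*823^1 = - 1646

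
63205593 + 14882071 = 78087664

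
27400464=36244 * 756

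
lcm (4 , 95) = 380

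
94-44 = 50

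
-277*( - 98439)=27267603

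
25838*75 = 1937850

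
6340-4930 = 1410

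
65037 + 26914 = 91951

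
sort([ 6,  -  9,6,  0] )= [ -9,0,6 , 6 ]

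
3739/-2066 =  -3739/2066 = - 1.81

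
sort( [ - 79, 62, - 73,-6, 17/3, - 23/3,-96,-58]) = [ - 96 ,-79,  -  73,-58, - 23/3, - 6,17/3,  62]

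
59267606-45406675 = 13860931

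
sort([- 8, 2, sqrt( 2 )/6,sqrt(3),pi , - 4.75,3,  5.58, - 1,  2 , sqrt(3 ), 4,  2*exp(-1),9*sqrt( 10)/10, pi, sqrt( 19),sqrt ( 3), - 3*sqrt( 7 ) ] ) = [- 8,-3*sqrt( 7), - 4.75,-1, sqrt( 2 ) /6, 2*exp( - 1), sqrt( 3),  sqrt(3),  sqrt(3), 2,  2,9*sqrt(10) /10 , 3,pi,pi,4,  sqrt(19),5.58] 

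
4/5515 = 4/5515 = 0.00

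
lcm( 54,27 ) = 54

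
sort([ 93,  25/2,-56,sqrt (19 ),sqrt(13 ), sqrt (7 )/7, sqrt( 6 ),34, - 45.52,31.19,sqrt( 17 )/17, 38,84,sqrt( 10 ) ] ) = [ - 56, - 45.52,sqrt(17)/17, sqrt ( 7)/7,sqrt ( 6)  ,  sqrt( 10 ),  sqrt( 13 ), sqrt(19 ), 25/2 , 31.19,  34,38,84 , 93 ]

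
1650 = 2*825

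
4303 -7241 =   -  2938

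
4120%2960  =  1160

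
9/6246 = 1/694  =  0.00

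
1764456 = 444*3974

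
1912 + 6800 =8712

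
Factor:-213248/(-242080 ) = 2^3  *5^(  -  1 )*7^2*89^( - 1 )  =  392/445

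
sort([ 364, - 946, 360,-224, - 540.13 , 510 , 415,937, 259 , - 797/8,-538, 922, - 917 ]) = [  -  946 ,-917, - 540.13 ,-538, - 224, - 797/8, 259, 360 , 364, 415, 510 , 922, 937]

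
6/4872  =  1/812 = 0.00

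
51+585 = 636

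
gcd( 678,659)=1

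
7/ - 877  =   - 1 + 870/877 = - 0.01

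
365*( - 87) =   -  31755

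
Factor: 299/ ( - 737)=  - 11^ ( - 1)*13^1*23^1*67^(- 1)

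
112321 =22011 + 90310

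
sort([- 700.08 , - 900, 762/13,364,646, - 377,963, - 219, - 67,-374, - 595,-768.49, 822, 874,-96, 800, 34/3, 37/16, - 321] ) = [ - 900,- 768.49, - 700.08,-595,  -  377,  -  374, - 321,  -  219, -96,-67,37/16,  34/3, 762/13, 364, 646, 800, 822, 874, 963 ] 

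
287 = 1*287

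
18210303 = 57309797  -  39099494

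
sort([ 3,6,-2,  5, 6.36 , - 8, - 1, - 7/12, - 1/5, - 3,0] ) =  [ - 8, - 3, - 2, - 1, - 7/12, - 1/5, 0, 3,  5,6,6.36]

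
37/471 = 37/471 = 0.08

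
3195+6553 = 9748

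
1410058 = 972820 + 437238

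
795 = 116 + 679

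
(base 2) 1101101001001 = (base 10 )6985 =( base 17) 172F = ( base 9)10521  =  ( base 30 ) 7mp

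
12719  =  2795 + 9924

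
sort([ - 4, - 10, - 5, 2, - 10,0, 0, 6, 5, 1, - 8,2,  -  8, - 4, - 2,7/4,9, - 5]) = [ - 10, - 10, - 8, - 8, - 5, - 5,-4, - 4,-2, 0, 0,1,7/4, 2,2, 5,6,9]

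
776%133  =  111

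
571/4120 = 571/4120 = 0.14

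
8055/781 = 8055/781 = 10.31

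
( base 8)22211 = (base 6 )111145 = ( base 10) 9353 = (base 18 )1AFB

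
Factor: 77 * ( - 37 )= - 7^1*11^1*37^1 = - 2849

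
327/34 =327/34= 9.62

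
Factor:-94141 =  - 47^1* 2003^1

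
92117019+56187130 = 148304149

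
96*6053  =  581088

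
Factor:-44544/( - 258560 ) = 87/505 = 3^1*5^( - 1 )*29^1*101^( - 1)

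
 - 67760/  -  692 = 97+159/173 = 97.92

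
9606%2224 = 710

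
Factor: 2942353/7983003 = 3^( - 1)*7^( - 1) * 97^( - 1 )* 631^1*3919^( - 1) * 4663^1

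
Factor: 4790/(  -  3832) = -5/4 = -  2^(- 2 ) * 5^1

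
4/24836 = 1/6209=0.00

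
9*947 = 8523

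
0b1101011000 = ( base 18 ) 2BA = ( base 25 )196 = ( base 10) 856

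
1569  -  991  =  578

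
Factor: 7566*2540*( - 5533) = -106331202120 = - 2^3 * 3^1*5^1  *  11^1*13^1 * 97^1*127^1*503^1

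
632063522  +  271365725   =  903429247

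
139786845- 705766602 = - 565979757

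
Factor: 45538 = 2^1*22769^1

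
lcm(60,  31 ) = 1860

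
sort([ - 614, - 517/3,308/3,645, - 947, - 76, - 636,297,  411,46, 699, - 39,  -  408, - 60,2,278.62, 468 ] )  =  [ - 947, - 636, - 614, - 408,-517/3, - 76, - 60,  -  39,2,46,308/3 , 278.62,297,  411, 468, 645,699]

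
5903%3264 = 2639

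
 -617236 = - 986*626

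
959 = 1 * 959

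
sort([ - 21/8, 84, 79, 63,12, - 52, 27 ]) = [ - 52, - 21/8, 12,  27, 63,  79, 84]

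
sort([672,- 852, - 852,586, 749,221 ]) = [ - 852 , - 852, 221, 586,  672, 749 ] 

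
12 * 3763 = 45156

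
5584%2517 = 550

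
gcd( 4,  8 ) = 4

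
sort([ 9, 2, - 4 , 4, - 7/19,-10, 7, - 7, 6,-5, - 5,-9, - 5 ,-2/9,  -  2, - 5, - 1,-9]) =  [- 10, - 9, - 9,  -  7, - 5, - 5, - 5, - 5, - 4, -2, - 1,-7/19,-2/9, 2, 4,6, 7, 9 ]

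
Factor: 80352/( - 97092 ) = - 2^3 * 3^1*29^( - 1 ) = - 24/29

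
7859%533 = 397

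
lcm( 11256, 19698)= 78792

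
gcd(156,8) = 4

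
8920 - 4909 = 4011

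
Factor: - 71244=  - 2^2*3^2*1979^1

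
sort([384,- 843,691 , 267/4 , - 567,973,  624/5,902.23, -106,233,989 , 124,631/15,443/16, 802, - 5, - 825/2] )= [-843, -567,  -  825/2,-106, - 5, 443/16, 631/15,267/4,  124, 624/5,233,  384,691, 802 , 902.23,973,  989]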